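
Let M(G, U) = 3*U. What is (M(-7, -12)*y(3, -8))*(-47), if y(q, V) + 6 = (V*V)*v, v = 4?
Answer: 423000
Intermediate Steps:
y(q, V) = -6 + 4*V² (y(q, V) = -6 + (V*V)*4 = -6 + V²*4 = -6 + 4*V²)
(M(-7, -12)*y(3, -8))*(-47) = ((3*(-12))*(-6 + 4*(-8)²))*(-47) = -36*(-6 + 4*64)*(-47) = -36*(-6 + 256)*(-47) = -36*250*(-47) = -9000*(-47) = 423000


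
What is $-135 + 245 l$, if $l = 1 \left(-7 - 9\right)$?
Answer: $-4055$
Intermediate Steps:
$l = -16$ ($l = 1 \left(-16\right) = -16$)
$-135 + 245 l = -135 + 245 \left(-16\right) = -135 - 3920 = -4055$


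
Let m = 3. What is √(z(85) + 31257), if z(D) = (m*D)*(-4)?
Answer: √30237 ≈ 173.89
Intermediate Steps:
z(D) = -12*D (z(D) = (3*D)*(-4) = -12*D)
√(z(85) + 31257) = √(-12*85 + 31257) = √(-1020 + 31257) = √30237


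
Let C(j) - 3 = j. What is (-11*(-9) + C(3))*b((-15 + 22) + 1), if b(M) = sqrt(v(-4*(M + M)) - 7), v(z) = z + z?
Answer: 315*I*sqrt(15) ≈ 1220.0*I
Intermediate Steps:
C(j) = 3 + j
v(z) = 2*z
b(M) = sqrt(-7 - 16*M) (b(M) = sqrt(2*(-4*(M + M)) - 7) = sqrt(2*(-8*M) - 7) = sqrt(-16*M - 7) = sqrt(-7 - 16*M))
(-11*(-9) + C(3))*b((-15 + 22) + 1) = (-11*(-9) + (3 + 3))*sqrt(-7 - 16*((-15 + 22) + 1)) = (99 + 6)*sqrt(-7 - 16*(7 + 1)) = 105*sqrt(-7 - 16*8) = 105*sqrt(-7 - 128) = 105*sqrt(-135) = 105*(3*I*sqrt(15)) = 315*I*sqrt(15)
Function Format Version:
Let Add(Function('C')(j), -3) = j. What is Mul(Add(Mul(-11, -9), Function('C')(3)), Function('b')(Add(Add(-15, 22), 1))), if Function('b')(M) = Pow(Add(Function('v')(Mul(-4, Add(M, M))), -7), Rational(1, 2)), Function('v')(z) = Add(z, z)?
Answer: Mul(315, I, Pow(15, Rational(1, 2))) ≈ Mul(1220.0, I)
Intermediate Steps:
Function('C')(j) = Add(3, j)
Function('v')(z) = Mul(2, z)
Function('b')(M) = Pow(Add(-7, Mul(-16, M)), Rational(1, 2)) (Function('b')(M) = Pow(Add(Mul(2, Mul(-4, Add(M, M))), -7), Rational(1, 2)) = Pow(Add(Mul(2, Mul(-4, Mul(2, M))), -7), Rational(1, 2)) = Pow(Add(Mul(2, Mul(-8, M)), -7), Rational(1, 2)) = Pow(Add(Mul(-16, M), -7), Rational(1, 2)) = Pow(Add(-7, Mul(-16, M)), Rational(1, 2)))
Mul(Add(Mul(-11, -9), Function('C')(3)), Function('b')(Add(Add(-15, 22), 1))) = Mul(Add(Mul(-11, -9), Add(3, 3)), Pow(Add(-7, Mul(-16, Add(Add(-15, 22), 1))), Rational(1, 2))) = Mul(Add(99, 6), Pow(Add(-7, Mul(-16, Add(7, 1))), Rational(1, 2))) = Mul(105, Pow(Add(-7, Mul(-16, 8)), Rational(1, 2))) = Mul(105, Pow(Add(-7, -128), Rational(1, 2))) = Mul(105, Pow(-135, Rational(1, 2))) = Mul(105, Mul(3, I, Pow(15, Rational(1, 2)))) = Mul(315, I, Pow(15, Rational(1, 2)))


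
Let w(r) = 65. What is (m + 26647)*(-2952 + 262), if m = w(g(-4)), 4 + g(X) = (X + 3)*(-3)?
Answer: -71855280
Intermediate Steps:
g(X) = -13 - 3*X (g(X) = -4 + (X + 3)*(-3) = -4 + (3 + X)*(-3) = -4 + (-9 - 3*X) = -13 - 3*X)
m = 65
(m + 26647)*(-2952 + 262) = (65 + 26647)*(-2952 + 262) = 26712*(-2690) = -71855280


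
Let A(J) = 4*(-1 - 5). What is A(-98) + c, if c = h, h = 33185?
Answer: 33161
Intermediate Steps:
c = 33185
A(J) = -24 (A(J) = 4*(-6) = -24)
A(-98) + c = -24 + 33185 = 33161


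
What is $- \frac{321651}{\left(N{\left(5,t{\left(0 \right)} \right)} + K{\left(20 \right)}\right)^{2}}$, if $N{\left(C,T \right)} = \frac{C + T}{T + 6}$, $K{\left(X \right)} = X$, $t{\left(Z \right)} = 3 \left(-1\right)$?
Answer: $- \frac{2894859}{3844} \approx -753.08$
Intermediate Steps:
$t{\left(Z \right)} = -3$
$N{\left(C,T \right)} = \frac{C + T}{6 + T}$
$- \frac{321651}{\left(N{\left(5,t{\left(0 \right)} \right)} + K{\left(20 \right)}\right)^{2}} = - \frac{321651}{\left(\frac{5 - 3}{6 - 3} + 20\right)^{2}} = - \frac{321651}{\left(\frac{1}{3} \cdot 2 + 20\right)^{2}} = - \frac{321651}{\left(\frac{2}{3} + 20\right)^{2}} = - \frac{321651}{\left(\frac{62}{3}\right)^{2}} = - \frac{321651}{\frac{3844}{9}} = \left(-321651\right) \frac{9}{3844} = - \frac{2894859}{3844}$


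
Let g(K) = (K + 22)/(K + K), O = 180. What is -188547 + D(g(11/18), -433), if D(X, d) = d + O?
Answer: -188800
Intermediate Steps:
g(K) = (22 + K)/(2*K) (g(K) = (22 + K)/((2*K)) = (22 + K)*(1/(2*K)) = (22 + K)/(2*K))
D(X, d) = 180 + d (D(X, d) = d + 180 = 180 + d)
-188547 + D(g(11/18), -433) = -188547 + (180 - 433) = -188547 - 253 = -188800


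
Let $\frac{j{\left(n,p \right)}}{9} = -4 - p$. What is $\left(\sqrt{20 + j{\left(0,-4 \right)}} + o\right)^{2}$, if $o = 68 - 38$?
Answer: $920 + 120 \sqrt{5} \approx 1188.3$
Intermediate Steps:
$o = 30$
$j{\left(n,p \right)} = -36 - 9 p$ ($j{\left(n,p \right)} = 9 \left(-4 - p\right) = -36 - 9 p$)
$\left(\sqrt{20 + j{\left(0,-4 \right)}} + o\right)^{2} = \left(\sqrt{20 - 0} + 30\right)^{2} = \left(\sqrt{20 + \left(-36 + 36\right)} + 30\right)^{2} = \left(\sqrt{20 + 0} + 30\right)^{2} = \left(\sqrt{20} + 30\right)^{2} = \left(2 \sqrt{5} + 30\right)^{2} = \left(30 + 2 \sqrt{5}\right)^{2}$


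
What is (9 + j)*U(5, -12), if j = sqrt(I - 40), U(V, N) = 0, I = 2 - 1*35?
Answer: 0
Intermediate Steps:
I = -33 (I = 2 - 35 = -33)
j = I*sqrt(73) (j = sqrt(-33 - 40) = sqrt(-73) = I*sqrt(73) ≈ 8.544*I)
(9 + j)*U(5, -12) = (9 + I*sqrt(73))*0 = 0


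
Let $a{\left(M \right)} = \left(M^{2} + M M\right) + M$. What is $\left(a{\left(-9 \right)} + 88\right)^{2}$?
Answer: $58081$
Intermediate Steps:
$a{\left(M \right)} = M + 2 M^{2}$ ($a{\left(M \right)} = \left(M^{2} + M^{2}\right) + M = 2 M^{2} + M = M + 2 M^{2}$)
$\left(a{\left(-9 \right)} + 88\right)^{2} = \left(- 9 \left(1 + 2 \left(-9\right)\right) + 88\right)^{2} = \left(- 9 \left(1 - 18\right) + 88\right)^{2} = \left(\left(-9\right) \left(-17\right) + 88\right)^{2} = \left(153 + 88\right)^{2} = 241^{2} = 58081$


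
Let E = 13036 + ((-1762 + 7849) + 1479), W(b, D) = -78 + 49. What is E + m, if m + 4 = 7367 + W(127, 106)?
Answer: 27936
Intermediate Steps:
W(b, D) = -29
m = 7334 (m = -4 + (7367 - 29) = -4 + 7338 = 7334)
E = 20602 (E = 13036 + (6087 + 1479) = 13036 + 7566 = 20602)
E + m = 20602 + 7334 = 27936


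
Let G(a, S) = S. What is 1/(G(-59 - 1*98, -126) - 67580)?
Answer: -1/67706 ≈ -1.4770e-5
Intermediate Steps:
1/(G(-59 - 1*98, -126) - 67580) = 1/(-126 - 67580) = 1/(-67706) = -1/67706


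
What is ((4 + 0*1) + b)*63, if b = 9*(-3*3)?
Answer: -4851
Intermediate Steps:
b = -81 (b = 9*(-9) = -81)
((4 + 0*1) + b)*63 = ((4 + 0*1) - 81)*63 = ((4 + 0) - 81)*63 = (4 - 81)*63 = -77*63 = -4851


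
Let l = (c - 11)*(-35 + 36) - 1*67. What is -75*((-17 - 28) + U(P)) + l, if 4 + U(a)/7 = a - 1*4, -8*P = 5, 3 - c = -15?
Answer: 62745/8 ≈ 7843.1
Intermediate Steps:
c = 18 (c = 3 - 1*(-15) = 3 + 15 = 18)
P = -5/8 (P = -⅛*5 = -5/8 ≈ -0.62500)
U(a) = -56 + 7*a (U(a) = -28 + 7*(a - 1*4) = -28 + 7*(a - 4) = -28 + 7*(-4 + a) = -28 + (-28 + 7*a) = -56 + 7*a)
l = -60 (l = (18 - 11)*(-35 + 36) - 1*67 = 7*1 - 67 = 7 - 67 = -60)
-75*((-17 - 28) + U(P)) + l = -75*((-17 - 28) + (-56 + 7*(-5/8))) - 60 = -75*(-45 + (-56 - 35/8)) - 60 = -75*(-45 - 483/8) - 60 = -75*(-843/8) - 60 = 63225/8 - 60 = 62745/8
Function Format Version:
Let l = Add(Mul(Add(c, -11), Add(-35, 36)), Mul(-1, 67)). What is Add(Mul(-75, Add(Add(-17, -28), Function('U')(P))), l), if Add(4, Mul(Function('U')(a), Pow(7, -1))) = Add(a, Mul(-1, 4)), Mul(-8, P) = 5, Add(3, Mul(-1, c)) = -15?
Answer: Rational(62745, 8) ≈ 7843.1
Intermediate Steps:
c = 18 (c = Add(3, Mul(-1, -15)) = Add(3, 15) = 18)
P = Rational(-5, 8) (P = Mul(Rational(-1, 8), 5) = Rational(-5, 8) ≈ -0.62500)
Function('U')(a) = Add(-56, Mul(7, a)) (Function('U')(a) = Add(-28, Mul(7, Add(a, Mul(-1, 4)))) = Add(-28, Mul(7, Add(a, -4))) = Add(-28, Mul(7, Add(-4, a))) = Add(-28, Add(-28, Mul(7, a))) = Add(-56, Mul(7, a)))
l = -60 (l = Add(Mul(Add(18, -11), Add(-35, 36)), Mul(-1, 67)) = Add(Mul(7, 1), -67) = Add(7, -67) = -60)
Add(Mul(-75, Add(Add(-17, -28), Function('U')(P))), l) = Add(Mul(-75, Add(Add(-17, -28), Add(-56, Mul(7, Rational(-5, 8))))), -60) = Add(Mul(-75, Add(-45, Add(-56, Rational(-35, 8)))), -60) = Add(Mul(-75, Add(-45, Rational(-483, 8))), -60) = Add(Mul(-75, Rational(-843, 8)), -60) = Add(Rational(63225, 8), -60) = Rational(62745, 8)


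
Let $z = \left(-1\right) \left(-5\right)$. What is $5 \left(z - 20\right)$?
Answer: $-75$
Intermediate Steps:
$z = 5$
$5 \left(z - 20\right) = 5 \left(5 - 20\right) = 5 \left(-15\right) = -75$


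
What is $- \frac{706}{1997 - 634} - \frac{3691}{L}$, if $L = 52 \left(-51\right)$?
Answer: $\frac{3158521}{3614676} \approx 0.87381$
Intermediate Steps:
$L = -2652$
$- \frac{706}{1997 - 634} - \frac{3691}{L} = - \frac{706}{1997 - 634} - \frac{3691}{-2652} = - \frac{706}{1363} - - \frac{3691}{2652} = \left(-706\right) \frac{1}{1363} + \frac{3691}{2652} = - \frac{706}{1363} + \frac{3691}{2652} = \frac{3158521}{3614676}$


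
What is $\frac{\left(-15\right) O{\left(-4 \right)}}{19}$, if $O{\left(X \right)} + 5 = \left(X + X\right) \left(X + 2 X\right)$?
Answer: $- \frac{1365}{19} \approx -71.842$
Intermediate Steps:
$O{\left(X \right)} = -5 + 6 X^{2}$ ($O{\left(X \right)} = -5 + \left(X + X\right) \left(X + 2 X\right) = -5 + 2 X 3 X = -5 + 6 X^{2}$)
$\frac{\left(-15\right) O{\left(-4 \right)}}{19} = \frac{\left(-15\right) \left(-5 + 6 \left(-4\right)^{2}\right)}{19} = - 15 \left(-5 + 6 \cdot 16\right) \frac{1}{19} = - 15 \left(-5 + 96\right) \frac{1}{19} = \left(-15\right) 91 \cdot \frac{1}{19} = \left(-1365\right) \frac{1}{19} = - \frac{1365}{19}$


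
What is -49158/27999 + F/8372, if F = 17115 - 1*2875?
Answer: -356806/6511323 ≈ -0.054798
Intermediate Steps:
F = 14240 (F = 17115 - 2875 = 14240)
-49158/27999 + F/8372 = -49158/27999 + 14240/8372 = -49158*1/27999 + 14240*(1/8372) = -5462/3111 + 3560/2093 = -356806/6511323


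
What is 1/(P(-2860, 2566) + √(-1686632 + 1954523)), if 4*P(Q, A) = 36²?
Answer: -108/54305 + √267891/162915 ≈ 0.0011882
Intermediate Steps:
P(Q, A) = 324 (P(Q, A) = (¼)*36² = (¼)*1296 = 324)
1/(P(-2860, 2566) + √(-1686632 + 1954523)) = 1/(324 + √(-1686632 + 1954523)) = 1/(324 + √267891)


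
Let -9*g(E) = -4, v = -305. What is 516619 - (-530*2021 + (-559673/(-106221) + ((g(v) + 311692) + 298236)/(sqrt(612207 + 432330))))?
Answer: 168651726856/106221 - 5489356*sqrt(1044537)/9400833 ≈ 1.5871e+6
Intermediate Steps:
g(E) = 4/9 (g(E) = -1/9*(-4) = 4/9)
516619 - (-530*2021 + (-559673/(-106221) + ((g(v) + 311692) + 298236)/(sqrt(612207 + 432330)))) = 516619 - (-530*2021 + (-559673/(-106221) + ((4/9 + 311692) + 298236)/(sqrt(612207 + 432330)))) = 516619 - (-1071130 + (-559673*(-1/106221) + (2805232/9 + 298236)/(sqrt(1044537)))) = 516619 - (-1071130 + (559673/106221 + 5489356*(sqrt(1044537)/1044537)/9)) = 516619 - (-1071130 + (559673/106221 + 5489356*sqrt(1044537)/9400833)) = 516619 - (-113775940057/106221 + 5489356*sqrt(1044537)/9400833) = 516619 + (113775940057/106221 - 5489356*sqrt(1044537)/9400833) = 168651726856/106221 - 5489356*sqrt(1044537)/9400833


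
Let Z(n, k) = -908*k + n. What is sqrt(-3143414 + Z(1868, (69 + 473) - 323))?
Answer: I*sqrt(3340398) ≈ 1827.7*I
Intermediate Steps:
Z(n, k) = n - 908*k
sqrt(-3143414 + Z(1868, (69 + 473) - 323)) = sqrt(-3143414 + (1868 - 908*((69 + 473) - 323))) = sqrt(-3143414 + (1868 - 908*(542 - 323))) = sqrt(-3143414 + (1868 - 908*219)) = sqrt(-3143414 + (1868 - 198852)) = sqrt(-3143414 - 196984) = sqrt(-3340398) = I*sqrt(3340398)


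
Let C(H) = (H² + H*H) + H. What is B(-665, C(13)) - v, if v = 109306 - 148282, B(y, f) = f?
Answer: 39327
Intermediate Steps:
C(H) = H + 2*H² (C(H) = (H² + H²) + H = 2*H² + H = H + 2*H²)
v = -38976
B(-665, C(13)) - v = 13*(1 + 2*13) - 1*(-38976) = 13*(1 + 26) + 38976 = 13*27 + 38976 = 351 + 38976 = 39327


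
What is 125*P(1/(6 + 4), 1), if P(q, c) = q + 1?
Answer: 275/2 ≈ 137.50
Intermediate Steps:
P(q, c) = 1 + q
125*P(1/(6 + 4), 1) = 125*(1 + 1/(6 + 4)) = 125*(1 + 1/10) = 125*(1 + ⅒) = 125*(11/10) = 275/2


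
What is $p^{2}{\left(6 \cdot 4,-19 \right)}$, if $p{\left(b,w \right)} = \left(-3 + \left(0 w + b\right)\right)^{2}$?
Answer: $194481$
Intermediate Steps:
$p{\left(b,w \right)} = \left(-3 + b\right)^{2}$ ($p{\left(b,w \right)} = \left(-3 + \left(0 + b\right)\right)^{2} = \left(-3 + b\right)^{2}$)
$p^{2}{\left(6 \cdot 4,-19 \right)} = \left(\left(-3 + 6 \cdot 4\right)^{2}\right)^{2} = \left(\left(-3 + 24\right)^{2}\right)^{2} = \left(21^{2}\right)^{2} = 441^{2} = 194481$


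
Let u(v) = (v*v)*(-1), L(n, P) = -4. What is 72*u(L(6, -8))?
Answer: -1152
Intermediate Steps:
u(v) = -v² (u(v) = v²*(-1) = -v²)
72*u(L(6, -8)) = 72*(-1*(-4)²) = 72*(-1*16) = 72*(-16) = -1152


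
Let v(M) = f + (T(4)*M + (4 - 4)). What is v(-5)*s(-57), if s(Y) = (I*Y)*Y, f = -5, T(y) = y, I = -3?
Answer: 243675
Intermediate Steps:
s(Y) = -3*Y² (s(Y) = (-3*Y)*Y = -3*Y²)
v(M) = -5 + 4*M (v(M) = -5 + (4*M + (4 - 4)) = -5 + (4*M + 0) = -5 + 4*M)
v(-5)*s(-57) = (-5 + 4*(-5))*(-3*(-57)²) = (-5 - 20)*(-3*3249) = -25*(-9747) = 243675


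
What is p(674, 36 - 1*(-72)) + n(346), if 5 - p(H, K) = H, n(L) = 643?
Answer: -26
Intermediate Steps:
p(H, K) = 5 - H
p(674, 36 - 1*(-72)) + n(346) = (5 - 1*674) + 643 = (5 - 674) + 643 = -669 + 643 = -26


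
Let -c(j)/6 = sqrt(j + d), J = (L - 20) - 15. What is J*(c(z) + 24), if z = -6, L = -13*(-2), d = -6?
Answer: -216 + 108*I*sqrt(3) ≈ -216.0 + 187.06*I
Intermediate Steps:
L = 26
J = -9 (J = (26 - 20) - 15 = 6 - 15 = -9)
c(j) = -6*sqrt(-6 + j) (c(j) = -6*sqrt(j - 6) = -6*sqrt(-6 + j))
J*(c(z) + 24) = -9*(-6*sqrt(-6 - 6) + 24) = -9*(-12*I*sqrt(3) + 24) = -9*(24 - 12*I*sqrt(3)) = -216 + 108*I*sqrt(3)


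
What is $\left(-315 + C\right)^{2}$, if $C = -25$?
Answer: $115600$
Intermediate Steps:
$\left(-315 + C\right)^{2} = \left(-315 - 25\right)^{2} = \left(-340\right)^{2} = 115600$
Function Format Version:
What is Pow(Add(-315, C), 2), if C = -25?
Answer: 115600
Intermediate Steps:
Pow(Add(-315, C), 2) = Pow(Add(-315, -25), 2) = Pow(-340, 2) = 115600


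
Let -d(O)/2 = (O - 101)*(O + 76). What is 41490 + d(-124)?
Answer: 19890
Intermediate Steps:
d(O) = -2*(-101 + O)*(76 + O) (d(O) = -2*(O - 101)*(O + 76) = -2*(-101 + O)*(76 + O))
41490 + d(-124) = 41490 + (15352 - 2*(-124)² + 50*(-124)) = 41490 + (15352 - 2*15376 - 6200) = 41490 + (15352 - 30752 - 6200) = 41490 - 21600 = 19890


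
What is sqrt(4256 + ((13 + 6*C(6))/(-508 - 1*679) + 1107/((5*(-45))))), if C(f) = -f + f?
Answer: sqrt(149740612638)/5935 ≈ 65.200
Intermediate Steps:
C(f) = 0
sqrt(4256 + ((13 + 6*C(6))/(-508 - 1*679) + 1107/((5*(-45))))) = sqrt(4256 + ((13 + 6*0)/(-508 - 1*679) + 1107/((5*(-45))))) = sqrt(4256 + ((13 + 0)/(-508 - 679) + 1107/(-225))) = sqrt(4256 + (13/(-1187) + 1107*(-1/225))) = sqrt(4256 + (13*(-1/1187) - 123/25)) = sqrt(4256 + (-13/1187 - 123/25)) = sqrt(4256 - 146326/29675) = sqrt(126150474/29675) = sqrt(149740612638)/5935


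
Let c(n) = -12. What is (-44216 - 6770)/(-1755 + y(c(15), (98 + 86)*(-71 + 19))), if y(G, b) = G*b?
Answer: -3922/8697 ≈ -0.45096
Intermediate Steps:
(-44216 - 6770)/(-1755 + y(c(15), (98 + 86)*(-71 + 19))) = (-44216 - 6770)/(-1755 - 12*(98 + 86)*(-71 + 19)) = -50986/(-1755 - 2208*(-52)) = -50986/(-1755 - 12*(-9568)) = -50986/(-1755 + 114816) = -50986/113061 = -50986*1/113061 = -3922/8697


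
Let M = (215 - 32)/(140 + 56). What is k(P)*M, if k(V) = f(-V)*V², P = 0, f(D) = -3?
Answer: 0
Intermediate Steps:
M = 183/196 ≈ 0.93367
k(V) = -3*V²
k(P)*M = -3*0²*(183/196) = -3*0*(183/196) = 0*(183/196) = 0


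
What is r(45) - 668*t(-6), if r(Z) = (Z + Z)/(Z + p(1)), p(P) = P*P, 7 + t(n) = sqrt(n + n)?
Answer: 107593/23 - 1336*I*sqrt(3) ≈ 4678.0 - 2314.0*I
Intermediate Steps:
t(n) = -7 + sqrt(2)*sqrt(n) (t(n) = -7 + sqrt(n + n) = -7 + sqrt(2*n) = -7 + sqrt(2)*sqrt(n))
p(P) = P**2
r(Z) = 2*Z/(1 + Z) (r(Z) = (Z + Z)/(Z + 1**2) = (2*Z)/(Z + 1) = (2*Z)/(1 + Z) = 2*Z/(1 + Z))
r(45) - 668*t(-6) = 2*45/(1 + 45) - 668*(-7 + sqrt(2)*sqrt(-6)) = 2*45/46 - 668*(-7 + sqrt(2)*(I*sqrt(6))) = 2*45*(1/46) - 668*(-7 + 2*I*sqrt(3)) = 45/23 + (4676 - 1336*I*sqrt(3)) = 107593/23 - 1336*I*sqrt(3)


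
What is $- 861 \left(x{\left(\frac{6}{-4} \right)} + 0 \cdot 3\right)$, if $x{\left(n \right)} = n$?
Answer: $\frac{2583}{2} \approx 1291.5$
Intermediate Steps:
$- 861 \left(x{\left(\frac{6}{-4} \right)} + 0 \cdot 3\right) = - 861 \left(\frac{6}{-4} + 0 \cdot 3\right) = - 861 \left(6 \left(- \frac{1}{4}\right) + 0\right) = - 861 \left(- \frac{3}{2} + 0\right) = \left(-861\right) \left(- \frac{3}{2}\right) = \frac{2583}{2}$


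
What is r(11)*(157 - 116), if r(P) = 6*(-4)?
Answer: -984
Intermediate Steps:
r(P) = -24
r(11)*(157 - 116) = -24*(157 - 116) = -24*41 = -984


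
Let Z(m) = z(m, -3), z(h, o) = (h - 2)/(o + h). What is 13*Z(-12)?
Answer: 182/15 ≈ 12.133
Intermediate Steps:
z(h, o) = (-2 + h)/(h + o)
Z(m) = (-2 + m)/(-3 + m) (Z(m) = (-2 + m)/(m - 3) = (-2 + m)/(-3 + m))
13*Z(-12) = 13*((-2 - 12)/(-3 - 12)) = 13*(-14/(-15)) = 13*(-1/15*(-14)) = 13*(14/15) = 182/15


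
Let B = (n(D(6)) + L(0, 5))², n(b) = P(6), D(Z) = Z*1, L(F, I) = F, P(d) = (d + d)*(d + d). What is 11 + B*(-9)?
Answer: -186613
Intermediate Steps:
P(d) = 4*d² (P(d) = (2*d)*(2*d) = 4*d²)
D(Z) = Z
n(b) = 144 (n(b) = 4*6² = 4*36 = 144)
B = 20736 (B = (144 + 0)² = 144² = 20736)
11 + B*(-9) = 11 + 20736*(-9) = 11 - 186624 = -186613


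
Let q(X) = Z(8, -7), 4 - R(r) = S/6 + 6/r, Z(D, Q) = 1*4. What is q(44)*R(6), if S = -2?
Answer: 40/3 ≈ 13.333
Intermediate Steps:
Z(D, Q) = 4
R(r) = 13/3 - 6/r (R(r) = 4 - (-2/6 + 6/r) = 4 - (-2*⅙ + 6/r) = 4 - (-⅓ + 6/r) = 4 + (⅓ - 6/r) = 13/3 - 6/r)
q(X) = 4
q(44)*R(6) = 4*(13/3 - 6/6) = 4*(13/3 - 6*⅙) = 4*(13/3 - 1) = 4*(10/3) = 40/3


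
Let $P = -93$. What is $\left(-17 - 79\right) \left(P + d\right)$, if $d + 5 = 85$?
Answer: $1248$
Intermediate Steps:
$d = 80$ ($d = -5 + 85 = 80$)
$\left(-17 - 79\right) \left(P + d\right) = \left(-17 - 79\right) \left(-93 + 80\right) = \left(-17 - 79\right) \left(-13\right) = \left(-96\right) \left(-13\right) = 1248$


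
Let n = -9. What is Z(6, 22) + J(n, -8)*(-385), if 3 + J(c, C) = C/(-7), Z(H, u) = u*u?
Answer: 1199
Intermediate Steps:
Z(H, u) = u²
J(c, C) = -3 - C/7 (J(c, C) = -3 + C/(-7) = -3 + C*(-⅐) = -3 - C/7)
Z(6, 22) + J(n, -8)*(-385) = 22² + (-3 - ⅐*(-8))*(-385) = 484 + (-3 + 8/7)*(-385) = 484 - 13/7*(-385) = 484 + 715 = 1199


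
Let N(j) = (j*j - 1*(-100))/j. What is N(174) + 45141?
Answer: 3942455/87 ≈ 45316.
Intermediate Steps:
N(j) = (100 + j**2)/j (N(j) = (j**2 + 100)/j = (100 + j**2)/j)
N(174) + 45141 = (174 + 100/174) + 45141 = (174 + 100*(1/174)) + 45141 = (174 + 50/87) + 45141 = 15188/87 + 45141 = 3942455/87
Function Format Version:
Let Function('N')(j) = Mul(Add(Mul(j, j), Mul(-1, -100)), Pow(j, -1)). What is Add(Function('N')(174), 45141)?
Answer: Rational(3942455, 87) ≈ 45316.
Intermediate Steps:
Function('N')(j) = Mul(Pow(j, -1), Add(100, Pow(j, 2))) (Function('N')(j) = Mul(Add(Pow(j, 2), 100), Pow(j, -1)) = Mul(Add(100, Pow(j, 2)), Pow(j, -1)) = Mul(Pow(j, -1), Add(100, Pow(j, 2))))
Add(Function('N')(174), 45141) = Add(Add(174, Mul(100, Pow(174, -1))), 45141) = Add(Add(174, Mul(100, Rational(1, 174))), 45141) = Add(Add(174, Rational(50, 87)), 45141) = Add(Rational(15188, 87), 45141) = Rational(3942455, 87)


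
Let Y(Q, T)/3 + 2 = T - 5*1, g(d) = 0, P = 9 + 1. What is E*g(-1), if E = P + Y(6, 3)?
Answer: 0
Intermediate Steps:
P = 10
Y(Q, T) = -21 + 3*T (Y(Q, T) = -6 + 3*(T - 5*1) = -6 + 3*(T - 5) = -6 + 3*(-5 + T) = -6 + (-15 + 3*T) = -21 + 3*T)
E = -2 (E = 10 + (-21 + 3*3) = 10 + (-21 + 9) = 10 - 12 = -2)
E*g(-1) = -2*0 = 0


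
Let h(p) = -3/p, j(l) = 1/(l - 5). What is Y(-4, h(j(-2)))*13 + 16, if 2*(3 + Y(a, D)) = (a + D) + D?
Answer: 224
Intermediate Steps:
j(l) = 1/(-5 + l)
Y(a, D) = -3 + D + a/2 (Y(a, D) = -3 + ((a + D) + D)/2 = -3 + ((D + a) + D)/2 = -3 + (a + 2*D)/2 = -3 + (D + a/2) = -3 + D + a/2)
Y(-4, h(j(-2)))*13 + 16 = (-3 - 3/(1/(-5 - 2)) + (½)*(-4))*13 + 16 = (-3 - 3/(1/(-7)) - 2)*13 + 16 = (-3 - 3/(-⅐) - 2)*13 + 16 = (-3 - 3*(-7) - 2)*13 + 16 = (-3 + 21 - 2)*13 + 16 = 16*13 + 16 = 208 + 16 = 224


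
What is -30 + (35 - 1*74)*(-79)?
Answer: 3051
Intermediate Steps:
-30 + (35 - 1*74)*(-79) = -30 + (35 - 74)*(-79) = -30 - 39*(-79) = -30 + 3081 = 3051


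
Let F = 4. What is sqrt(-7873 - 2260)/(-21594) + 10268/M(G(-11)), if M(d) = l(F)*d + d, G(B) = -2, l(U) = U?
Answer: -5134/5 - I*sqrt(10133)/21594 ≈ -1026.8 - 0.0046616*I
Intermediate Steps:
M(d) = 5*d (M(d) = 4*d + d = 5*d)
sqrt(-7873 - 2260)/(-21594) + 10268/M(G(-11)) = sqrt(-7873 - 2260)/(-21594) + 10268/((5*(-2))) = sqrt(-10133)*(-1/21594) + 10268/(-10) = (I*sqrt(10133))*(-1/21594) + 10268*(-1/10) = -I*sqrt(10133)/21594 - 5134/5 = -5134/5 - I*sqrt(10133)/21594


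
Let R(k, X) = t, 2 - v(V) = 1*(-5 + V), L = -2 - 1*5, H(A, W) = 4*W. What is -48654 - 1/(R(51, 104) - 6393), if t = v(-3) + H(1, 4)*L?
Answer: -316007729/6495 ≈ -48654.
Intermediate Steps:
L = -7 (L = -2 - 5 = -7)
v(V) = 7 - V (v(V) = 2 - (-5 + V) = 2 + (5 - V) = 7 - V)
t = -102 (t = (7 - 1*(-3)) + (4*4)*(-7) = (7 + 3) + 16*(-7) = 10 - 112 = -102)
R(k, X) = -102
-48654 - 1/(R(51, 104) - 6393) = -48654 - 1/(-102 - 6393) = -48654 - 1/(-6495) = -48654 - 1*(-1/6495) = -48654 + 1/6495 = -316007729/6495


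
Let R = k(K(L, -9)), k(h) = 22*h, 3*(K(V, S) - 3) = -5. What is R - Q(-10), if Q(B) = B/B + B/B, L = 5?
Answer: 82/3 ≈ 27.333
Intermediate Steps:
K(V, S) = 4/3 (K(V, S) = 3 + (⅓)*(-5) = 3 - 5/3 = 4/3)
Q(B) = 2 (Q(B) = 1 + 1 = 2)
R = 88/3 (R = 22*(4/3) = 88/3 ≈ 29.333)
R - Q(-10) = 88/3 - 2 = 82/3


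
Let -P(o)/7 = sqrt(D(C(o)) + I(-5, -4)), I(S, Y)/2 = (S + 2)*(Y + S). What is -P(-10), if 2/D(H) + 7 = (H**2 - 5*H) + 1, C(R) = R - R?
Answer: 7*sqrt(483)/3 ≈ 51.280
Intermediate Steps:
I(S, Y) = 2*(2 + S)*(S + Y) (I(S, Y) = 2*((S + 2)*(Y + S)) = 2*((2 + S)*(S + Y)) = 2*(2 + S)*(S + Y))
C(R) = 0
D(H) = 2/(-6 + H**2 - 5*H) (D(H) = 2/(-7 + ((H**2 - 5*H) + 1)) = 2/(-7 + (1 + H**2 - 5*H)) = 2/(-6 + H**2 - 5*H))
P(o) = -7*sqrt(483)/3 (P(o) = -7*sqrt(2/(-6 + 0**2 - 5*0) + (2*(-5)**2 + 4*(-5) + 4*(-4) + 2*(-5)*(-4))) = -7*sqrt(2/(-6 + 0 + 0) + (2*25 - 20 - 16 + 40)) = -7*sqrt(2/(-6) + (50 - 20 - 16 + 40)) = -7*sqrt(2*(-1/6) + 54) = -7*sqrt(-1/3 + 54) = -7*sqrt(483)/3)
-P(-10) = -(-7)*sqrt(483)/3 = 7*sqrt(483)/3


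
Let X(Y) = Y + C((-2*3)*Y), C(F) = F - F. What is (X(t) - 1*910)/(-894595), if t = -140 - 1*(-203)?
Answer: 847/894595 ≈ 0.00094680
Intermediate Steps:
C(F) = 0
t = 63 (t = -140 + 203 = 63)
X(Y) = Y (X(Y) = Y + 0 = Y)
(X(t) - 1*910)/(-894595) = (63 - 1*910)/(-894595) = (63 - 910)*(-1/894595) = -847*(-1/894595) = 847/894595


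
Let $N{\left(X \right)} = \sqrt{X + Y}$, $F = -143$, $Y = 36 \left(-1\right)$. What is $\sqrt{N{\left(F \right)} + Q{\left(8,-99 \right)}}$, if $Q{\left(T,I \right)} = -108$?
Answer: $\sqrt{-108 + i \sqrt{179}} \approx 0.64248 + 10.412 i$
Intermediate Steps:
$Y = -36$
$N{\left(X \right)} = \sqrt{-36 + X}$ ($N{\left(X \right)} = \sqrt{X - 36} = \sqrt{-36 + X}$)
$\sqrt{N{\left(F \right)} + Q{\left(8,-99 \right)}} = \sqrt{\sqrt{-36 - 143} - 108} = \sqrt{\sqrt{-179} - 108} = \sqrt{i \sqrt{179} - 108} = \sqrt{-108 + i \sqrt{179}}$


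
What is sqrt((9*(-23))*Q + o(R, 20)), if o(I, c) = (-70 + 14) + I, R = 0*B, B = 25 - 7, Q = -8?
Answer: 40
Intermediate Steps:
B = 18
R = 0 (R = 0*18 = 0)
o(I, c) = -56 + I
sqrt((9*(-23))*Q + o(R, 20)) = sqrt((9*(-23))*(-8) + (-56 + 0)) = sqrt(-207*(-8) - 56) = sqrt(1656 - 56) = sqrt(1600) = 40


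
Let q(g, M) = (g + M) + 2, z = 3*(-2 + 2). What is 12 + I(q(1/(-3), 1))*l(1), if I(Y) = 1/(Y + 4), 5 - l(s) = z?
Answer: 51/4 ≈ 12.750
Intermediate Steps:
z = 0 (z = 3*0 = 0)
l(s) = 5 (l(s) = 5 - 1*0 = 5 + 0 = 5)
q(g, M) = 2 + M + g (q(g, M) = (M + g) + 2 = 2 + M + g)
I(Y) = 1/(4 + Y)
12 + I(q(1/(-3), 1))*l(1) = 12 + 5/(4 + (2 + 1 + 1/(-3))) = 12 + 5/(4 + (2 + 1 - ⅓)) = 12 + 5/(4 + 8/3) = 12 + 5/(20/3) = 12 + (3/20)*5 = 12 + ¾ = 51/4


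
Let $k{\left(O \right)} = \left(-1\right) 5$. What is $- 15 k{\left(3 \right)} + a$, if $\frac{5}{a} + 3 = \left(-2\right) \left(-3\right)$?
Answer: $\frac{230}{3} \approx 76.667$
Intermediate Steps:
$k{\left(O \right)} = -5$
$a = \frac{5}{3}$ ($a = \frac{5}{-3 - -6} = \frac{5}{-3 + 6} = \frac{5}{3} \approx 1.6667$)
$- 15 k{\left(3 \right)} + a = \left(-15\right) \left(-5\right) + \frac{5}{3} = 75 + \frac{5}{3} = \frac{230}{3}$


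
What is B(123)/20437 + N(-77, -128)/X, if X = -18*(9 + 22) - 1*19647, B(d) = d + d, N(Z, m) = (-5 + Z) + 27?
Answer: 1218893/82585917 ≈ 0.014759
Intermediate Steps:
N(Z, m) = 22 + Z
B(d) = 2*d
X = -20205 (X = -18*31 - 19647 = -558 - 19647 = -20205)
B(123)/20437 + N(-77, -128)/X = (2*123)/20437 + (22 - 77)/(-20205) = 246*(1/20437) - 55*(-1/20205) = 246/20437 + 11/4041 = 1218893/82585917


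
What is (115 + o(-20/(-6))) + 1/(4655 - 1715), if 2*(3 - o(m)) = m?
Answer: 114007/980 ≈ 116.33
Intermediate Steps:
o(m) = 3 - m/2
(115 + o(-20/(-6))) + 1/(4655 - 1715) = (115 + (3 - (-10)/(-6))) + 1/(4655 - 1715) = (115 + (3 - (-10)*(-1)/6)) + 1/2940 = (115 + (3 - ½*10/3)) + 1/2940 = (115 + (3 - 5/3)) + 1/2940 = (115 + 4/3) + 1/2940 = 349/3 + 1/2940 = 114007/980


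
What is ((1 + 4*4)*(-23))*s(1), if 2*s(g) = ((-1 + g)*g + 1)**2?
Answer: -391/2 ≈ -195.50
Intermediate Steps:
s(g) = (1 + g*(-1 + g))**2/2 (s(g) = ((-1 + g)*g + 1)**2/2 = (g*(-1 + g) + 1)**2/2 = (1 + g*(-1 + g))**2/2)
((1 + 4*4)*(-23))*s(1) = ((1 + 4*4)*(-23))*((1 + 1**2 - 1*1)**2/2) = ((1 + 16)*(-23))*((1 + 1 - 1)**2/2) = (17*(-23))*((1/2)*1**2) = -391/2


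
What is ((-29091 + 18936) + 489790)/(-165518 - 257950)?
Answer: -479635/423468 ≈ -1.1326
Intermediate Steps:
((-29091 + 18936) + 489790)/(-165518 - 257950) = (-10155 + 489790)/(-423468) = 479635*(-1/423468) = -479635/423468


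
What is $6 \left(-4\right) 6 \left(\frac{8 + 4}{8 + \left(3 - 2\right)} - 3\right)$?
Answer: $240$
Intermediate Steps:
$6 \left(-4\right) 6 \left(\frac{8 + 4}{8 + \left(3 - 2\right)} - 3\right) = \left(-24\right) 6 \left(\frac{12}{8 + 1} - 3\right) = - 144 \left(\frac{12}{9} - 3\right) = - 144 \left(12 \cdot \frac{1}{9} - 3\right) = - 144 \left(\frac{4}{3} - 3\right) = \left(-144\right) \left(- \frac{5}{3}\right) = 240$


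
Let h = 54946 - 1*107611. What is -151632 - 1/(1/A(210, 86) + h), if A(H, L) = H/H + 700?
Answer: -5597975042947/36918164 ≈ -1.5163e+5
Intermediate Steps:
h = -52665 (h = 54946 - 107611 = -52665)
A(H, L) = 701 (A(H, L) = 1 + 700 = 701)
-151632 - 1/(1/A(210, 86) + h) = -151632 - 1/(1/701 - 52665) = -151632 - 1/(-36918164/701) = -151632 - 1*(-701/36918164) = -151632 + 701/36918164 = -5597975042947/36918164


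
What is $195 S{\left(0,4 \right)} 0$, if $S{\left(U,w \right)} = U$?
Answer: $0$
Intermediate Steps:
$195 S{\left(0,4 \right)} 0 = 195 \cdot 0 \cdot 0 = 195 \cdot 0 = 0$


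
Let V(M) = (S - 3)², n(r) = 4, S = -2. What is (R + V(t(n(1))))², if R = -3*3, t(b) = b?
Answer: 256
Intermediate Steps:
V(M) = 25 (V(M) = (-2 - 3)² = (-5)² = 25)
R = -9
(R + V(t(n(1))))² = (-9 + 25)² = 16² = 256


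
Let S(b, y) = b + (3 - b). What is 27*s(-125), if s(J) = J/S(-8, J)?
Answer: -1125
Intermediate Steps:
S(b, y) = 3
s(J) = J/3
27*s(-125) = 27*((1/3)*(-125)) = 27*(-125/3) = -1125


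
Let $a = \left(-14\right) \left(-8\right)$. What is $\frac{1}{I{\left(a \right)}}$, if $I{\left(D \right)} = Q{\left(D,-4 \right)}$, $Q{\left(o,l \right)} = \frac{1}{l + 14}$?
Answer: $10$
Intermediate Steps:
$a = 112$
$Q{\left(o,l \right)} = \frac{1}{14 + l}$
$I{\left(D \right)} = \frac{1}{10}$ ($I{\left(D \right)} = \frac{1}{14 - 4} = \frac{1}{10}$)
$\frac{1}{I{\left(a \right)}} = \frac{1}{\frac{1}{10}} = 10$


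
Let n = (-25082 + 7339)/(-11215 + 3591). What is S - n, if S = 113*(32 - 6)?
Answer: 22381569/7624 ≈ 2935.7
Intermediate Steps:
S = 2938 (S = 113*26 = 2938)
n = 17743/7624 (n = -17743/(-7624) = -17743*(-1/7624) = 17743/7624 ≈ 2.3273)
S - n = 2938 - 1*17743/7624 = 2938 - 17743/7624 = 22381569/7624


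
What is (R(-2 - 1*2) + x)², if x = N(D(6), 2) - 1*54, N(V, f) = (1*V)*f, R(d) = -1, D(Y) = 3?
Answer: 2401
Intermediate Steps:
N(V, f) = V*f
x = -48 (x = 3*2 - 1*54 = 6 - 54 = -48)
(R(-2 - 1*2) + x)² = (-1 - 48)² = (-49)² = 2401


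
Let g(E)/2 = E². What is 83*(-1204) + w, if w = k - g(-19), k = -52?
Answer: -100706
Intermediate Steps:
g(E) = 2*E²
w = -774 (w = -52 - 2*(-19)² = -52 - 2*361 = -52 - 1*722 = -52 - 722 = -774)
83*(-1204) + w = 83*(-1204) - 774 = -99932 - 774 = -100706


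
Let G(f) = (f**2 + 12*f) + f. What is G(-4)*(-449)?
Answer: 16164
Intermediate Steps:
G(f) = f**2 + 13*f
G(-4)*(-449) = -4*(13 - 4)*(-449) = -4*9*(-449) = -36*(-449) = 16164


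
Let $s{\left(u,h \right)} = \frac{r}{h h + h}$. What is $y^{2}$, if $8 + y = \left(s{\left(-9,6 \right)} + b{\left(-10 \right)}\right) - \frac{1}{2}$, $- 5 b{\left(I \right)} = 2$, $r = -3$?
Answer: $\frac{98596}{1225} \approx 80.487$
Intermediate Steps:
$b{\left(I \right)} = - \frac{2}{5}$ ($b{\left(I \right)} = \left(- \frac{1}{5}\right) 2 = - \frac{2}{5}$)
$s{\left(u,h \right)} = - \frac{3}{h + h^{2}}$ ($s{\left(u,h \right)} = - \frac{3}{h h + h} = - \frac{3}{h^{2} + h} = - \frac{3}{h + h^{2}}$)
$y = - \frac{314}{35}$ ($y = -8 - \left(\frac{9}{10} + \frac{3}{6 \left(1 + 6\right)}\right) = -8 - \left(\frac{9}{10} + \frac{1}{14}\right) = -8 - \frac{34}{35} = - \frac{314}{35} \approx -8.9714$)
$y^{2} = \left(- \frac{314}{35}\right)^{2} = \frac{98596}{1225}$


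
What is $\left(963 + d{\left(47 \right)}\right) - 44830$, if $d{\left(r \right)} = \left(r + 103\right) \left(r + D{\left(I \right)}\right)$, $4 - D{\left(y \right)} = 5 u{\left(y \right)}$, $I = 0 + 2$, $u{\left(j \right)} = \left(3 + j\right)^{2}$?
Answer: $-54967$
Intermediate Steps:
$I = 2$
$D{\left(y \right)} = 4 - 5 \left(3 + y\right)^{2}$
$d{\left(r \right)} = \left(-121 + r\right) \left(103 + r\right)$ ($d{\left(r \right)} = \left(r + 103\right) \left(r + \left(4 - 5 \left(3 + 2\right)^{2}\right)\right) = \left(103 + r\right) \left(r + \left(4 - 5 \cdot 5^{2}\right)\right) = \left(103 + r\right) \left(r + \left(4 - 125\right)\right) = \left(103 + r\right) \left(r - 121\right) = \left(103 + r\right) \left(-121 + r\right) = \left(-121 + r\right) \left(103 + r\right)$)
$\left(963 + d{\left(47 \right)}\right) - 44830 = \left(963 - \left(13309 - 2209\right)\right) - 44830 = \left(963 - 11100\right) - 44830 = -10137 - 44830 = -54967$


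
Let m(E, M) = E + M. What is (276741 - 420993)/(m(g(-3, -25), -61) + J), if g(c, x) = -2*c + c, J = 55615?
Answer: -16028/6173 ≈ -2.5965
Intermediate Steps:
g(c, x) = -c
(276741 - 420993)/(m(g(-3, -25), -61) + J) = (276741 - 420993)/((-1*(-3) - 61) + 55615) = -144252/((3 - 61) + 55615) = -144252/(-58 + 55615) = -144252/55557 = -144252*1/55557 = -16028/6173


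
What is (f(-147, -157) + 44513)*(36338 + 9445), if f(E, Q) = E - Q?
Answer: 2038396509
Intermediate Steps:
(f(-147, -157) + 44513)*(36338 + 9445) = ((-147 - 1*(-157)) + 44513)*(36338 + 9445) = ((-147 + 157) + 44513)*45783 = (10 + 44513)*45783 = 44523*45783 = 2038396509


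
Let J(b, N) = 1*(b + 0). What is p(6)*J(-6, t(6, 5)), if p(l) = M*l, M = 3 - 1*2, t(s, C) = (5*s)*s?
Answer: -36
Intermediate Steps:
t(s, C) = 5*s²
M = 1 (M = 3 - 2 = 1)
J(b, N) = b (J(b, N) = 1*b = b)
p(l) = l (p(l) = 1*l = l)
p(6)*J(-6, t(6, 5)) = 6*(-6) = -36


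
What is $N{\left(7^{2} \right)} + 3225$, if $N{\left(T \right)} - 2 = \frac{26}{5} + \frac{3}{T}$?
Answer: $\frac{791904}{245} \approx 3232.3$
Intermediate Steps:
$N{\left(T \right)} = \frac{36}{5} + \frac{3}{T}$ ($N{\left(T \right)} = 2 + \left(\frac{26}{5} + \frac{3}{T}\right) = \frac{36}{5} + \frac{3}{T}$)
$N{\left(7^{2} \right)} + 3225 = \left(\frac{36}{5} + \frac{3}{7^{2}}\right) + 3225 = \left(\frac{36}{5} + \frac{3}{49}\right) + 3225 = \frac{1779}{245} + 3225 = \frac{791904}{245}$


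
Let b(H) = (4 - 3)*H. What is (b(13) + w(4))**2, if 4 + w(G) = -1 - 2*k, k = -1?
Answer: 100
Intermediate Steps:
w(G) = -3 (w(G) = -4 + (-1 - 2*(-1)) = -4 + (-1 + 2) = -4 + 1 = -3)
b(H) = H (b(H) = 1*H = H)
(b(13) + w(4))**2 = (13 - 3)**2 = 10**2 = 100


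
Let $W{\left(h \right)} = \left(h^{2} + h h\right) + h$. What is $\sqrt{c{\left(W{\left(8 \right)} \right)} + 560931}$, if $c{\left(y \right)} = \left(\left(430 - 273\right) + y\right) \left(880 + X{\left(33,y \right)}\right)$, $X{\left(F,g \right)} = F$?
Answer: $2 \sqrt{207110} \approx 910.19$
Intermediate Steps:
$W{\left(h \right)} = h + 2 h^{2}$ ($W{\left(h \right)} = \left(h^{2} + h^{2}\right) + h = 2 h^{2} + h = h + 2 h^{2}$)
$c{\left(y \right)} = 143341 + 913 y$ ($c{\left(y \right)} = \left(\left(430 - 273\right) + y\right) \left(880 + 33\right) = \left(157 + y\right) 913 = 143341 + 913 y$)
$\sqrt{c{\left(W{\left(8 \right)} \right)} + 560931} = \sqrt{\left(143341 + 913 \cdot 8 \left(1 + 2 \cdot 8\right)\right) + 560931} = \sqrt{\left(143341 + 913 \cdot 8 \left(1 + 16\right)\right) + 560931} = \sqrt{\left(143341 + 913 \cdot 8 \cdot 17\right) + 560931} = \sqrt{\left(143341 + 913 \cdot 136\right) + 560931} = \sqrt{\left(143341 + 124168\right) + 560931} = \sqrt{267509 + 560931} = \sqrt{828440} = 2 \sqrt{207110}$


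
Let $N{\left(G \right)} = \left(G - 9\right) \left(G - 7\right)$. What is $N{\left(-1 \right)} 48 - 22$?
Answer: $3818$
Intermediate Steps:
$N{\left(G \right)} = \left(-9 + G\right) \left(-7 + G\right)$
$N{\left(-1 \right)} 48 - 22 = \left(63 + \left(-1\right)^{2} - -16\right) 48 - 22 = \left(63 + 1 + 16\right) 48 - 22 = 80 \cdot 48 - 22 = 3840 - 22 = 3818$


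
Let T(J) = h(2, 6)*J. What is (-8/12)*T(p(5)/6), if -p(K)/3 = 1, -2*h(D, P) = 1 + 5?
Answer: -1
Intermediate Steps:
h(D, P) = -3 (h(D, P) = -(1 + 5)/2 = -1/2*6 = -3)
p(K) = -3 (p(K) = -3*1 = -3)
T(J) = -3*J
(-8/12)*T(p(5)/6) = (-8/12)*(-(-9)/6) = (-8*1/12)*(-(-9)/6) = -(-2)*(-1)/2 = -2/3*3/2 = -1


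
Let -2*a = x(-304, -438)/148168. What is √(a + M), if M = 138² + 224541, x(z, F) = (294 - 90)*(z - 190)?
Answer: √334225823482014/37042 ≈ 493.54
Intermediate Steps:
x(z, F) = -38760 + 204*z (x(z, F) = 204*(-190 + z) = -38760 + 204*z)
M = 243585 (M = 19044 + 224541 = 243585)
a = 12597/37042 (a = -(-38760 + 204*(-304))/(2*148168) = -(-38760 - 62016)/(2*148168) = -(-50388)/148168 = -½*(-12597/18521) = 12597/37042 ≈ 0.34007)
√(a + M) = √(12597/37042 + 243585) = √(9022888167/37042) = √334225823482014/37042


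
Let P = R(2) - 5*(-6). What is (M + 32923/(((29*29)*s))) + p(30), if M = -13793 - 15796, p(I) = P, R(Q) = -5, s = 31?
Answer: -770730121/26071 ≈ -29563.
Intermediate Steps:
P = 25 (P = -5 - 5*(-6) = -5 + 30 = 25)
p(I) = 25
M = -29589
(M + 32923/(((29*29)*s))) + p(30) = (-29589 + 32923/(((29*29)*31))) + 25 = (-29589 + 32923/((841*31))) + 25 = (-29589 + 32923/26071) + 25 = -771381896/26071 + 25 = -770730121/26071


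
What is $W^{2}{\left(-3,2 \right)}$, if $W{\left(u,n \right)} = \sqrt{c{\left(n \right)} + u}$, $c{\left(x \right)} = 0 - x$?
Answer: $-5$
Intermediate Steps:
$c{\left(x \right)} = - x$
$W{\left(u,n \right)} = \sqrt{u - n}$ ($W{\left(u,n \right)} = \sqrt{- n + u} = \sqrt{u - n}$)
$W^{2}{\left(-3,2 \right)} = \left(\sqrt{-3 - 2}\right)^{2} = \left(\sqrt{-5}\right)^{2} = \left(i \sqrt{5}\right)^{2} = -5$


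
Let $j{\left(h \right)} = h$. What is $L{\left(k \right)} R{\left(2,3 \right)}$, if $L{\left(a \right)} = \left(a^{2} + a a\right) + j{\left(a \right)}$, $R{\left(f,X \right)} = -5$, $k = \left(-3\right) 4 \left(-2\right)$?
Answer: $-5880$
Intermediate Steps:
$k = 24$ ($k = \left(-12\right) \left(-2\right) = 24$)
$L{\left(a \right)} = a + 2 a^{2}$ ($L{\left(a \right)} = \left(a^{2} + a a\right) + a = \left(a^{2} + a^{2}\right) + a = 2 a^{2} + a = a + 2 a^{2}$)
$L{\left(k \right)} R{\left(2,3 \right)} = 24 \left(1 + 2 \cdot 24\right) \left(-5\right) = 24 \left(1 + 48\right) \left(-5\right) = 24 \cdot 49 \left(-5\right) = 1176 \left(-5\right) = -5880$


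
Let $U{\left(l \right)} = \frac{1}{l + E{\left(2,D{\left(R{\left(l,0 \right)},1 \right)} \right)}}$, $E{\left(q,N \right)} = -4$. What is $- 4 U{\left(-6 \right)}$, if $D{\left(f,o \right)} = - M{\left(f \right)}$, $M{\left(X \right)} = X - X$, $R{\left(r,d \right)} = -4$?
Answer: $\frac{2}{5} \approx 0.4$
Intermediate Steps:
$M{\left(X \right)} = 0$
$D{\left(f,o \right)} = 0$ ($D{\left(f,o \right)} = \left(-1\right) 0 = 0$)
$U{\left(l \right)} = \frac{1}{-4 + l}$ ($U{\left(l \right)} = \frac{1}{l - 4} = \frac{1}{-4 + l}$)
$- 4 U{\left(-6 \right)} = - \frac{4}{-4 - 6} = - \frac{4}{-10} = \left(-4\right) \left(- \frac{1}{10}\right) = \frac{2}{5}$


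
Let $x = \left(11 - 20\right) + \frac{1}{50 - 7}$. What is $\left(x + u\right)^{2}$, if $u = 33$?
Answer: $\frac{1067089}{1849} \approx 577.12$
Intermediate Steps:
$x = - \frac{386}{43}$ ($x = -9 + \frac{1}{43} = - \frac{386}{43} \approx -8.9767$)
$\left(x + u\right)^{2} = \left(- \frac{386}{43} + 33\right)^{2} = \left(\frac{1033}{43}\right)^{2} = \frac{1067089}{1849}$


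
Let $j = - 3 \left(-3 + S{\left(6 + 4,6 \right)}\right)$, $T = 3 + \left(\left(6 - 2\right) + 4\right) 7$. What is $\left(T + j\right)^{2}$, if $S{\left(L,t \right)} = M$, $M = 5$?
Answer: $2809$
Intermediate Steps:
$S{\left(L,t \right)} = 5$
$T = 59$ ($T = 3 + \left(4 + 4\right) 7 = 3 + 8 \cdot 7 = 3 + 56 = 59$)
$j = -6$ ($j = - 3 \left(-3 + 5\right) = \left(-3\right) 2 = -6$)
$\left(T + j\right)^{2} = \left(59 - 6\right)^{2} = 53^{2} = 2809$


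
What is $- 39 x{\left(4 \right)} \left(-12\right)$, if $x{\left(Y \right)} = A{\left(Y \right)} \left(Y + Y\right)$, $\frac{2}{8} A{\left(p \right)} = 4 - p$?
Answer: $0$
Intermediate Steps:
$A{\left(p \right)} = 16 - 4 p$ ($A{\left(p \right)} = 4 \left(4 - p\right) = 16 - 4 p$)
$x{\left(Y \right)} = 2 Y \left(16 - 4 Y\right)$ ($x{\left(Y \right)} = \left(16 - 4 Y\right) \left(Y + Y\right) = \left(16 - 4 Y\right) 2 Y = 2 Y \left(16 - 4 Y\right)$)
$- 39 x{\left(4 \right)} \left(-12\right) = - 39 \cdot 8 \cdot 4 \left(4 - 4\right) \left(-12\right) = - 39 \cdot 8 \cdot 4 \cdot 0 \left(-12\right) = \left(-39\right) 0 \left(-12\right) = 0 \left(-12\right) = 0$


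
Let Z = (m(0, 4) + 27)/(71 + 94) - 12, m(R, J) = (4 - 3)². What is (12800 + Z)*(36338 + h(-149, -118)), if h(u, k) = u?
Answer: 25453509024/55 ≈ 4.6279e+8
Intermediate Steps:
m(R, J) = 1 (m(R, J) = 1² = 1)
Z = -1952/165 (Z = (1 + 27)/(71 + 94) - 12 = 28/165 - 12 = -1952/165 ≈ -11.830)
(12800 + Z)*(36338 + h(-149, -118)) = (12800 - 1952/165)*(36338 - 149) = (2110048/165)*36189 = 25453509024/55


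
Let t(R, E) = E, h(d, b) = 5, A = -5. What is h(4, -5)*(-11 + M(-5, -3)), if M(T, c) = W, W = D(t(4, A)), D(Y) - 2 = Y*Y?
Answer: 80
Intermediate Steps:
D(Y) = 2 + Y**2 (D(Y) = 2 + Y*Y = 2 + Y**2)
W = 27 (W = 2 + (-5)**2 = 2 + 25 = 27)
M(T, c) = 27
h(4, -5)*(-11 + M(-5, -3)) = 5*(-11 + 27) = 5*16 = 80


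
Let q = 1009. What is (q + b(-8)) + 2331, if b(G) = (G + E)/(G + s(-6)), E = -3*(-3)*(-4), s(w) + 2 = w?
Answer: 13371/4 ≈ 3342.8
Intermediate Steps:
s(w) = -2 + w
E = -36 (E = 9*(-4) = -36)
b(G) = (-36 + G)/(-8 + G) (b(G) = (G - 36)/(G + (-2 - 6)) = (-36 + G)/(G - 8) = (-36 + G)/(-8 + G))
(q + b(-8)) + 2331 = (1009 + (-36 - 8)/(-8 - 8)) + 2331 = (1009 - 44/(-16)) + 2331 = (1009 - 1/16*(-44)) + 2331 = (1009 + 11/4) + 2331 = 4047/4 + 2331 = 13371/4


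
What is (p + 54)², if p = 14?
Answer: 4624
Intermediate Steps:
(p + 54)² = (14 + 54)² = 68² = 4624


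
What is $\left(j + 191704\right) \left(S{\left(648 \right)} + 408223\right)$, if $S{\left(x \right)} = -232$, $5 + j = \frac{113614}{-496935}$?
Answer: $\frac{12955322951849147}{165645} \approx 7.8211 \cdot 10^{10}$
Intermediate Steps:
$j = - \frac{2598289}{496935}$ ($j = -5 + \frac{113614}{-496935} = -5 + 113614 \left(- \frac{1}{496935}\right) = -5 - \frac{113614}{496935} = - \frac{2598289}{496935} \approx -5.2286$)
$\left(j + 191704\right) \left(S{\left(648 \right)} + 408223\right) = \left(- \frac{2598289}{496935} + 191704\right) \left(-232 + 408223\right) = \frac{95261828951}{496935} \cdot 407991 = \frac{12955322951849147}{165645}$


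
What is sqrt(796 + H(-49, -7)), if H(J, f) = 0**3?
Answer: 2*sqrt(199) ≈ 28.213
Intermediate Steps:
H(J, f) = 0
sqrt(796 + H(-49, -7)) = sqrt(796 + 0) = sqrt(796) = 2*sqrt(199)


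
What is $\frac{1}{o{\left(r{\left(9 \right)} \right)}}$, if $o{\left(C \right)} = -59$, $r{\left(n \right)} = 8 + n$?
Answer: $- \frac{1}{59} \approx -0.016949$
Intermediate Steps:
$\frac{1}{o{\left(r{\left(9 \right)} \right)}} = \frac{1}{-59} = - \frac{1}{59}$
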